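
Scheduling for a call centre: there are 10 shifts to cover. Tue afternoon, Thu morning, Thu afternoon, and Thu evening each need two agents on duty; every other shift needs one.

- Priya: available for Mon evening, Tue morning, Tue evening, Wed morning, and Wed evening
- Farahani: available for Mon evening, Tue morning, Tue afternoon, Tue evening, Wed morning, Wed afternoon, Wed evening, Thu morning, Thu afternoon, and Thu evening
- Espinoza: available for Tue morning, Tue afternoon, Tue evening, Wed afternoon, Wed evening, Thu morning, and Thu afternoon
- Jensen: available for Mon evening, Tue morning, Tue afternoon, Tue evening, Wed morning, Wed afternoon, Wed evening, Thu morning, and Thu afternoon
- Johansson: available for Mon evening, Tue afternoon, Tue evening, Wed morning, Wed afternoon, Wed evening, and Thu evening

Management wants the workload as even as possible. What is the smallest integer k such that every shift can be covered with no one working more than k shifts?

With 5 agents and 14 worker-slots to fill, someone must work at least ⌈14/5⌉ = 3 shifts, so k ≥ 3.
k = 3 works: Mon evening→Priya, Tue morning→Priya, Tue afternoon→Jensen+Johansson, Tue evening→Jensen, Wed morning→Priya, Wed afternoon→Espinoza, Wed evening→Jensen, Thu morning→Farahani+Espinoza, Thu afternoon→Farahani+Espinoza, Thu evening→Farahani+Johansson.
Loads: Priya 3, Farahani 3, Espinoza 3, Jensen 3, Johansson 2 — all ≤ 3.

3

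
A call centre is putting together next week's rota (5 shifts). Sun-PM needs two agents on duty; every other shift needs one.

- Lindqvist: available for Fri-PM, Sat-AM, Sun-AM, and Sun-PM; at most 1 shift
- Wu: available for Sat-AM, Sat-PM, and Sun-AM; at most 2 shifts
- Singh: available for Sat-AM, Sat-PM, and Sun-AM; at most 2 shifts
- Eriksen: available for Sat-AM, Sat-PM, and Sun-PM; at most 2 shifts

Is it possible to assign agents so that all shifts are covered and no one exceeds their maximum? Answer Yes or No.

Total capacity is 7 and 6 slots are needed, so capacity alone doesn't rule it out.
Shifts {Fri-PM, Sun-PM} need 3 worker-slots in total, but the agents available for any of those shifts (Lindqvist and Eriksen) can supply at most 2 among them. So no valid schedule exists.

No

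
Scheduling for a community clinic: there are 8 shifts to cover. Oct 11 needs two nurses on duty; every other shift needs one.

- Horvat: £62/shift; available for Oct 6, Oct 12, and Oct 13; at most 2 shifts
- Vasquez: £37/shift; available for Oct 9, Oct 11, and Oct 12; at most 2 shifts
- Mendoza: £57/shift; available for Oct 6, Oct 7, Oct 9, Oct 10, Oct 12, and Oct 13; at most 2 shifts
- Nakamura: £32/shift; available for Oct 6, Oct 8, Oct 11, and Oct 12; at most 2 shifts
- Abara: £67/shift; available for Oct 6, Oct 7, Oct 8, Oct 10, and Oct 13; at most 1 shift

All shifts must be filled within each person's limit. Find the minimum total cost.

Oct 11 can only be covered by Vasquez and Nakamura, so that assignment is forced.
Picking the cheapest available nurse for each shift independently would cost £373, but that ignores the shift limits.
An optimal schedule: Oct 6→Abara, Oct 7→Mendoza, Oct 8→Nakamura, Oct 9→Vasquez, Oct 10→Mendoza, Oct 11→Vasquez+Nakamura, Oct 12→Horvat, Oct 13→Horvat.
Total: 67 + 57 + 32 + 37 + 57 + 37 + 32 + 62 + 62 = £443.

£443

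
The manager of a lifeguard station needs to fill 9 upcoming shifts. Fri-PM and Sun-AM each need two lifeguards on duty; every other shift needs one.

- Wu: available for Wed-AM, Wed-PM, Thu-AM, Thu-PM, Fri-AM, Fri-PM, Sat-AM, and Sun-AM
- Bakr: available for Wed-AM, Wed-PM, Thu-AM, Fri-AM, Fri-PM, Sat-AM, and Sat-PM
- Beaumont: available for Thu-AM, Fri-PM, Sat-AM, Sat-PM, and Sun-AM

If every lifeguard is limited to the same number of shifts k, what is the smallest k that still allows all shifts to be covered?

4

With 3 lifeguards and 11 worker-slots to fill, someone must work at least ⌈11/3⌉ = 4 shifts, so k ≥ 4.
k = 4 works: Wed-AM→Wu, Wed-PM→Wu, Thu-AM→Bakr, Thu-PM→Wu, Fri-AM→Bakr, Fri-PM→Bakr+Beaumont, Sat-AM→Beaumont, Sat-PM→Bakr, Sun-AM→Wu+Beaumont.
Loads: Wu 4, Bakr 4, Beaumont 3 — all ≤ 4.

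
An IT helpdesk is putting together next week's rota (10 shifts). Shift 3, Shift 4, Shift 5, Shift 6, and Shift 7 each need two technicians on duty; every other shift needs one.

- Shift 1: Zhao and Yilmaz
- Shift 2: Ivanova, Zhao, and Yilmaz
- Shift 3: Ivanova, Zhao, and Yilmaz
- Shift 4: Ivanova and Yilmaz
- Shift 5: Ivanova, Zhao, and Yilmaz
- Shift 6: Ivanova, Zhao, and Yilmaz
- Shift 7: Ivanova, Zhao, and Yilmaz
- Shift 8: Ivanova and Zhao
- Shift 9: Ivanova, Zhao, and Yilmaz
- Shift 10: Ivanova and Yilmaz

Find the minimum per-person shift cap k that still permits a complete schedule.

With 3 technicians and 15 worker-slots to fill, someone must work at least ⌈15/3⌉ = 5 shifts, so k ≥ 5.
k = 5 works: Shift 1→Zhao, Shift 2→Ivanova, Shift 3→Ivanova+Zhao, Shift 4→Ivanova+Yilmaz, Shift 5→Zhao+Yilmaz, Shift 6→Zhao+Yilmaz, Shift 7→Zhao+Yilmaz, Shift 8→Ivanova, Shift 9→Yilmaz, Shift 10→Ivanova.
Loads: Ivanova 5, Zhao 5, Yilmaz 5 — all ≤ 5.

5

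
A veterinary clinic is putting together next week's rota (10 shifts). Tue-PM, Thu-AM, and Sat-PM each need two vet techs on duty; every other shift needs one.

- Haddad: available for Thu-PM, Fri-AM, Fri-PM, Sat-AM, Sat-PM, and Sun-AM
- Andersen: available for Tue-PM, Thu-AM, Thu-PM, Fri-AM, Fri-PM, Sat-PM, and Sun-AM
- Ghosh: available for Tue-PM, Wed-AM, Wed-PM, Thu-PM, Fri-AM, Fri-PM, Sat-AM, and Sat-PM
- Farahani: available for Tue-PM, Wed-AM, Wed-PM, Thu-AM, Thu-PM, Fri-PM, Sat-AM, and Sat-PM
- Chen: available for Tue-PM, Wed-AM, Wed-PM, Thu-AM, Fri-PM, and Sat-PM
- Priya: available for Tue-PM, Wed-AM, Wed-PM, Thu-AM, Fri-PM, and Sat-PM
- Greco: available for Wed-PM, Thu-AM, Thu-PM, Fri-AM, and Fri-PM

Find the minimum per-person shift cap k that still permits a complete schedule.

2

With 7 vet techs and 13 worker-slots to fill, someone must work at least ⌈13/7⌉ = 2 shifts, so k ≥ 2.
k = 2 works: Tue-PM→Farahani+Chen, Wed-AM→Ghosh, Wed-PM→Ghosh, Thu-AM→Priya+Greco, Thu-PM→Andersen, Fri-AM→Andersen, Fri-PM→Farahani, Sat-AM→Haddad, Sat-PM→Chen+Priya, Sun-AM→Haddad.
Loads: Haddad 2, Andersen 2, Ghosh 2, Farahani 2, Chen 2, Priya 2, Greco 1 — all ≤ 2.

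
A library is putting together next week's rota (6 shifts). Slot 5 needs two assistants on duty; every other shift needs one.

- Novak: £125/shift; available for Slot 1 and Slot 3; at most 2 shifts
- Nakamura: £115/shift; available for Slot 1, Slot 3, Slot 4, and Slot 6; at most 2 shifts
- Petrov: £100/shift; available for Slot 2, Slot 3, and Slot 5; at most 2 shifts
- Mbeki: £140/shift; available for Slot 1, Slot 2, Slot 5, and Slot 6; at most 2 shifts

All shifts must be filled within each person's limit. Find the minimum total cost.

£820

Slot 4 can only be covered by Nakamura, so that assignment is forced.
Slot 5 can only be covered by Petrov and Mbeki, so that assignment is forced.
Picking the cheapest available assistant for each shift independently would cost £785, but that ignores the shift limits.
An optimal schedule: Slot 1→Novak, Slot 2→Petrov, Slot 3→Novak, Slot 4→Nakamura, Slot 5→Petrov+Mbeki, Slot 6→Nakamura.
Total: 125 + 100 + 125 + 115 + 100 + 140 + 115 = £820.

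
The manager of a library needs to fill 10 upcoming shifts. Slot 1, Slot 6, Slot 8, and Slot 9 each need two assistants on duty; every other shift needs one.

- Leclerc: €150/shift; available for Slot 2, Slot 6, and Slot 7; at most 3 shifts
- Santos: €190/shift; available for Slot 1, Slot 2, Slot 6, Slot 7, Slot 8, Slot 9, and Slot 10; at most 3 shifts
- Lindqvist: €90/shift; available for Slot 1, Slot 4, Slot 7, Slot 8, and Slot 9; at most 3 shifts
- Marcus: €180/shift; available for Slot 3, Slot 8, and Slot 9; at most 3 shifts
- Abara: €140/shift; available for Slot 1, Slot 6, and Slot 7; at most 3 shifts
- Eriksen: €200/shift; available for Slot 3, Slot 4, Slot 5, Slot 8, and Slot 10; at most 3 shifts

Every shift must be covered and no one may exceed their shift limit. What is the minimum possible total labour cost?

Slot 5 can only be covered by Eriksen, so that assignment is forced.
Picking the cheapest available assistant for each shift independently would cost €1960, but that ignores the shift limits.
An optimal schedule: Slot 1→Lindqvist+Abara, Slot 2→Leclerc, Slot 3→Marcus, Slot 4→Lindqvist, Slot 5→Eriksen, Slot 6→Abara+Leclerc, Slot 7→Abara, Slot 8→Marcus+Santos, Slot 9→Lindqvist+Marcus, Slot 10→Santos.
Total: 90 + 140 + 150 + 180 + 90 + 200 + 140 + 150 + 140 + 180 + 190 + 90 + 180 + 190 = €2110.

€2110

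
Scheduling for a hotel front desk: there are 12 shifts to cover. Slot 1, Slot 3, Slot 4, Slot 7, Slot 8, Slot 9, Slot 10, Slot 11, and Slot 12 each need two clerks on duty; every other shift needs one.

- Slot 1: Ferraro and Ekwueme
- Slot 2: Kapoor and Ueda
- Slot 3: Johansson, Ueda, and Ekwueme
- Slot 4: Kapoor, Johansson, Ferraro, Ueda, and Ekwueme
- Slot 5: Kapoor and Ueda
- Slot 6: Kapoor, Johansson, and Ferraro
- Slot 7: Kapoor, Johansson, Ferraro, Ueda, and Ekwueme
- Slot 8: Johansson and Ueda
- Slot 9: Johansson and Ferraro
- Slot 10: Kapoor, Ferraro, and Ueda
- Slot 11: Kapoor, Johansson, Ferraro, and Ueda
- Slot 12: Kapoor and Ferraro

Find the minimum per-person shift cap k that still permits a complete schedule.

5

With 5 clerks and 21 worker-slots to fill, someone must work at least ⌈21/5⌉ = 5 shifts, so k ≥ 5.
k = 5 works: Slot 1→Ferraro+Ekwueme, Slot 2→Kapoor, Slot 3→Johansson+Ueda, Slot 4→Johansson+Ueda, Slot 5→Kapoor, Slot 6→Kapoor, Slot 7→Ueda+Ekwueme, Slot 8→Johansson+Ueda, Slot 9→Johansson+Ferraro, Slot 10→Kapoor+Ferraro, Slot 11→Johansson+Ferraro, Slot 12→Kapoor+Ferraro.
Loads: Kapoor 5, Johansson 5, Ferraro 5, Ueda 4, Ekwueme 2 — all ≤ 5.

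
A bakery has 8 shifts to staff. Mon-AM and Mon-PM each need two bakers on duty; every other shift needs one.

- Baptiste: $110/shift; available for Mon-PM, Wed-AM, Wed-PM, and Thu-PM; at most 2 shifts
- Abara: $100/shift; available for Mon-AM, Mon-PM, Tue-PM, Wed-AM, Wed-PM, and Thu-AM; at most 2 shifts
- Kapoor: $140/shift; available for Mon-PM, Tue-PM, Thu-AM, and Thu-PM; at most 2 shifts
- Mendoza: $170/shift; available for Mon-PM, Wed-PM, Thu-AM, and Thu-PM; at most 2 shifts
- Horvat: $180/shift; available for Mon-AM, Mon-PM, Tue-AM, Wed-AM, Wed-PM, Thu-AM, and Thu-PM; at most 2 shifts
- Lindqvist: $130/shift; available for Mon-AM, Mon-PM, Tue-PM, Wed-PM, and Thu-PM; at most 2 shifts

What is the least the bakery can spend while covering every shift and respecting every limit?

Tue-AM can only be covered by Horvat, so that assignment is forced.
Picking the cheapest available baker for each shift independently would cost $1130, but that ignores the shift limits.
An optimal schedule: Mon-AM→Abara+Lindqvist, Mon-PM→Kapoor+Mendoza, Tue-AM→Horvat, Tue-PM→Abara, Wed-AM→Baptiste, Wed-PM→Baptiste, Thu-AM→Kapoor, Thu-PM→Lindqvist.
Total: 100 + 130 + 140 + 170 + 180 + 100 + 110 + 110 + 140 + 130 = $1310.

$1310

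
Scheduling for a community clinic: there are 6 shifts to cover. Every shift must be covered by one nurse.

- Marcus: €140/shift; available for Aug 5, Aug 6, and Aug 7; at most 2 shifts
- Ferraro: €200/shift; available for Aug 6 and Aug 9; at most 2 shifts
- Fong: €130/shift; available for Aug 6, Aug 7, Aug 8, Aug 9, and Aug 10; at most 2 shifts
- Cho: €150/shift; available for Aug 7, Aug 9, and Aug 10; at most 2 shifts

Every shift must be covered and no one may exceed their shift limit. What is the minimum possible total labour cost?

€840

Aug 5 can only be covered by Marcus, so that assignment is forced.
Aug 8 can only be covered by Fong, so that assignment is forced.
Picking the cheapest available nurse for each shift independently would cost €790, but that ignores the shift limits.
An optimal schedule: Aug 5→Marcus, Aug 6→Marcus, Aug 7→Cho, Aug 8→Fong, Aug 9→Cho, Aug 10→Fong.
Total: 140 + 140 + 150 + 130 + 150 + 130 = €840.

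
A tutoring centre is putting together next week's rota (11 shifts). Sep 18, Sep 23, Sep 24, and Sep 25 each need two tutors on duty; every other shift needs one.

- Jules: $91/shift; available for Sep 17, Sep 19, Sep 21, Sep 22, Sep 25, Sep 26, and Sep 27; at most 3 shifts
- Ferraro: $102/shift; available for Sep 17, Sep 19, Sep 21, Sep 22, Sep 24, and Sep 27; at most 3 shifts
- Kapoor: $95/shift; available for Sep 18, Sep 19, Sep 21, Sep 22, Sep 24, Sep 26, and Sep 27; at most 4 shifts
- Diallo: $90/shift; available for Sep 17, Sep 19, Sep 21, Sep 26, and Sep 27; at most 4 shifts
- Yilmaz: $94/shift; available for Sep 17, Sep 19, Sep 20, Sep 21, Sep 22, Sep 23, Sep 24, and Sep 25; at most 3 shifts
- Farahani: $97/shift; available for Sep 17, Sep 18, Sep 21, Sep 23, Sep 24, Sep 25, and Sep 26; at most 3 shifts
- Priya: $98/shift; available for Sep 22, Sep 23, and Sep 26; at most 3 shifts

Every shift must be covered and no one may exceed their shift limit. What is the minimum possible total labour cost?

$1396

Sep 18 can only be covered by Kapoor and Farahani, so that assignment is forced.
Sep 20 can only be covered by Yilmaz, so that assignment is forced.
Picking the cheapest available tutor for each shift independently would cost $1392, but that ignores the shift limits.
An optimal schedule: Sep 17→Diallo, Sep 18→Kapoor+Farahani, Sep 19→Diallo, Sep 20→Yilmaz, Sep 21→Jules, Sep 22→Jules, Sep 23→Yilmaz+Farahani, Sep 24→Kapoor+Farahani, Sep 25→Jules+Yilmaz, Sep 26→Diallo, Sep 27→Diallo.
Total: 90 + 95 + 97 + 90 + 94 + 91 + 91 + 94 + 97 + 95 + 97 + 91 + 94 + 90 + 90 = $1396.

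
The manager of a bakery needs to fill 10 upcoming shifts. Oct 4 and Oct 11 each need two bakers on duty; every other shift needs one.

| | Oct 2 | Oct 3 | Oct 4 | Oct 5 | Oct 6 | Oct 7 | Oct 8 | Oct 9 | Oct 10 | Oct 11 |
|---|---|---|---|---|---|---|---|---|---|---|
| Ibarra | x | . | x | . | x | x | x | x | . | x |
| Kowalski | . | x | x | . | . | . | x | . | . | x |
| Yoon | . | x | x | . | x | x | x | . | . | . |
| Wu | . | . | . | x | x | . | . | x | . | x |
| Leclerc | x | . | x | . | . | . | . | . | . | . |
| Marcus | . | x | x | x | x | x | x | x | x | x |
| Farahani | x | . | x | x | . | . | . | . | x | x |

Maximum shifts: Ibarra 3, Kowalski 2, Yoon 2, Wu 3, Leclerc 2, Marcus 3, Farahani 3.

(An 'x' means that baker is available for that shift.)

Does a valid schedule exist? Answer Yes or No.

Yes

One valid schedule: Oct 2→Ibarra, Oct 3→Kowalski, Oct 4→Yoon+Leclerc, Oct 5→Wu, Oct 6→Yoon, Oct 7→Ibarra, Oct 8→Kowalski, Oct 9→Ibarra, Oct 10→Marcus, Oct 11→Wu+Marcus.
Loads: Ibarra 3/3, Kowalski 2/2, Yoon 2/2, Wu 2/3, Leclerc 1/2, Marcus 2/3, Farahani 0/3 — all within limits.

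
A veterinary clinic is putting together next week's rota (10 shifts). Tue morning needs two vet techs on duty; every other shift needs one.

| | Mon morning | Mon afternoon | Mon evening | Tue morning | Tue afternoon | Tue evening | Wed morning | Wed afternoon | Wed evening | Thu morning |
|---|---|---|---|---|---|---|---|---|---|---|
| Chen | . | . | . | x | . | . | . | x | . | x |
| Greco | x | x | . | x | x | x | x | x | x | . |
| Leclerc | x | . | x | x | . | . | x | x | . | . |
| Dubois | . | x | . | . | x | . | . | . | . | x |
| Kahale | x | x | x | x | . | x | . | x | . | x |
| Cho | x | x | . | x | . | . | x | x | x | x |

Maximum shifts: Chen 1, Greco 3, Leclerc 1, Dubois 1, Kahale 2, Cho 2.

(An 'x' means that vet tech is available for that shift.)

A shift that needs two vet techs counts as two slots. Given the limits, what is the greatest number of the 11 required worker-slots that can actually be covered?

Total capacity across all vet techs is 1+3+1+1+2+2 = 10, and 11 slots are needed, so at most 10 can be filled.
An assignment achieving 10: Mon morning→Kahale, Mon afternoon→Dubois, Mon evening→Leclerc, Tue morning→Kahale+Cho, Tue afternoon→Greco, Tue evening→Greco, Wed morning→Cho, Wed evening→Greco, Thu morning→Chen.
Loads: Chen 1/1, Greco 3/3, Leclerc 1/1, Dubois 1/1, Kahale 2/2, Cho 2/2.

10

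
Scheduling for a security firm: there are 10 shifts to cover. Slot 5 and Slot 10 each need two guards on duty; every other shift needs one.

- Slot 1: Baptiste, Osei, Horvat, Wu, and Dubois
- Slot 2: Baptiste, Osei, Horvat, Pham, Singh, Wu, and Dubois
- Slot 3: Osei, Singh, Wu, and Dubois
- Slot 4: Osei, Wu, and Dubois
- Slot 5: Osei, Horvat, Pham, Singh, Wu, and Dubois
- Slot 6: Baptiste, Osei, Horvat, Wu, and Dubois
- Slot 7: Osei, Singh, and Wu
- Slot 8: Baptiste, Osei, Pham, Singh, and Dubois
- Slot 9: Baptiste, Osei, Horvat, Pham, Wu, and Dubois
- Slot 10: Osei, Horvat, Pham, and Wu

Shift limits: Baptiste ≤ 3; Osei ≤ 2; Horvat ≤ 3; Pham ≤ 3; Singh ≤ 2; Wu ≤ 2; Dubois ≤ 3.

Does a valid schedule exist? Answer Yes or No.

Yes

One valid schedule: Slot 1→Baptiste, Slot 2→Horvat, Slot 3→Singh, Slot 4→Osei, Slot 5→Pham+Singh, Slot 6→Baptiste, Slot 7→Osei, Slot 8→Baptiste, Slot 9→Horvat, Slot 10→Horvat+Pham.
Loads: Baptiste 3/3, Osei 2/2, Horvat 3/3, Pham 2/3, Singh 2/2, Wu 0/2, Dubois 0/3 — all within limits.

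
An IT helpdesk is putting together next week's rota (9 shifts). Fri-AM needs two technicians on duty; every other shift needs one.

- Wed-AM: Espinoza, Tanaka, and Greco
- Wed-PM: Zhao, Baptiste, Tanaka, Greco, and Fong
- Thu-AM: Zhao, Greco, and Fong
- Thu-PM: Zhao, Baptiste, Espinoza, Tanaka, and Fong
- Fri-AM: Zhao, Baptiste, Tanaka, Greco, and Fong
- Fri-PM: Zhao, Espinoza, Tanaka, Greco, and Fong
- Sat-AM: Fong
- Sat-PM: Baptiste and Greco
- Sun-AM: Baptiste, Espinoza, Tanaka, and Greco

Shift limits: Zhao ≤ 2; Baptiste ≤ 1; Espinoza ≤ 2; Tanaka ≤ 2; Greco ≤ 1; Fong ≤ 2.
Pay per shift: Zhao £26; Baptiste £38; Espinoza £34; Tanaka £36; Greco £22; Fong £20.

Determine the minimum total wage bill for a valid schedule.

£292

Sat-AM can only be covered by Fong, so that assignment is forced.
Picking the cheapest available technician for each shift independently would cost £208, but that ignores the shift limits.
An optimal schedule: Wed-AM→Espinoza, Wed-PM→Zhao, Thu-AM→Zhao, Thu-PM→Tanaka, Fri-AM→Greco+Fong, Fri-PM→Tanaka, Sat-AM→Fong, Sat-PM→Baptiste, Sun-AM→Espinoza.
Total: 34 + 26 + 26 + 36 + 22 + 20 + 36 + 20 + 38 + 34 = £292.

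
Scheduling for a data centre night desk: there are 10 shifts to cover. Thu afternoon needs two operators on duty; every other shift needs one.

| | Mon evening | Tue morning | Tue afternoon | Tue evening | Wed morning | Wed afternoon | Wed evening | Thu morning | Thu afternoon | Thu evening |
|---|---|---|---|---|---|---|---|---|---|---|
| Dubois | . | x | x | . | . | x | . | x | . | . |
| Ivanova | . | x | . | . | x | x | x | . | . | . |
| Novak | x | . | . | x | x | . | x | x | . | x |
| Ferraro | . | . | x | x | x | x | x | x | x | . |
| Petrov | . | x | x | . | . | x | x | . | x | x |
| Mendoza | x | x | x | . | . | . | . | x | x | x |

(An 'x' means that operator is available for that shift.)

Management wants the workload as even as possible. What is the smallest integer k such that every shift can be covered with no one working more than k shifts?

With 6 operators and 11 worker-slots to fill, someone must work at least ⌈11/6⌉ = 2 shifts, so k ≥ 2.
k = 2 works: Mon evening→Novak, Tue morning→Dubois, Tue afternoon→Dubois, Tue evening→Novak, Wed morning→Ivanova, Wed afternoon→Ivanova, Wed evening→Ferraro, Thu morning→Mendoza, Thu afternoon→Ferraro+Petrov, Thu evening→Petrov.
Loads: Dubois 2, Ivanova 2, Novak 2, Ferraro 2, Petrov 2, Mendoza 1 — all ≤ 2.

2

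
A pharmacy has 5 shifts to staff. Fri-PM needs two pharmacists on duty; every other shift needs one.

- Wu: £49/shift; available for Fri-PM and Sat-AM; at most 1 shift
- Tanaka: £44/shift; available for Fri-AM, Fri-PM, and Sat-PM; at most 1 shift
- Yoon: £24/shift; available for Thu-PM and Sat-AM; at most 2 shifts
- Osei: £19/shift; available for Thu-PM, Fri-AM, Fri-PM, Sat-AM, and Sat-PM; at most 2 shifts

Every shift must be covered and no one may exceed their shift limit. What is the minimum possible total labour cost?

£179

Picking the cheapest available pharmacist for each shift independently would cost £139, but that ignores the shift limits.
An optimal schedule: Thu-PM→Yoon, Fri-AM→Tanaka, Fri-PM→Wu+Osei, Sat-AM→Yoon, Sat-PM→Osei.
Total: 24 + 44 + 49 + 19 + 24 + 19 = £179.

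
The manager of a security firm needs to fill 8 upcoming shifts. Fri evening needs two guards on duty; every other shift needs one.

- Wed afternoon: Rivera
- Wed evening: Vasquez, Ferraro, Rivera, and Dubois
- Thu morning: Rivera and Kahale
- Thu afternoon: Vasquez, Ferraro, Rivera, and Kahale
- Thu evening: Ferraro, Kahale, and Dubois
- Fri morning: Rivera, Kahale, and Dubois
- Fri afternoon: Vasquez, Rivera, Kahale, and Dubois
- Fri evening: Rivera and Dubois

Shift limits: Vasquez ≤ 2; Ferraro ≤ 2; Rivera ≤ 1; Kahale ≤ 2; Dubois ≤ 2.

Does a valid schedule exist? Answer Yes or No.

No

Total capacity is 9 and 9 slots are needed, so capacity alone doesn't rule it out.
Shifts {Wed afternoon, Fri evening} need 3 worker-slots in total, but the guards available for any of those shifts (Rivera and Dubois) can supply at most 2 among them. So no valid schedule exists.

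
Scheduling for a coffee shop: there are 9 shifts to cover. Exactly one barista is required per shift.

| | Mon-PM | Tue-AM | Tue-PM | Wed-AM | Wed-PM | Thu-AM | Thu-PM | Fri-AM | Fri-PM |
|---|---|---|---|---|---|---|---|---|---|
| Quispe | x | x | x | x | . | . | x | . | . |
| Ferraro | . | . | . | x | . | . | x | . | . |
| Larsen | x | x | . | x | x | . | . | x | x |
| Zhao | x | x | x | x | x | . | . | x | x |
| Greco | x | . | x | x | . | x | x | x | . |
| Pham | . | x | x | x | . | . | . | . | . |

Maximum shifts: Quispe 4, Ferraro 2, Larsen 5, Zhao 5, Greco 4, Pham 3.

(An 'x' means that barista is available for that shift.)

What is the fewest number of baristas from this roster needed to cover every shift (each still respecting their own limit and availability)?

2

9 slots to fill and no one can take more than 5, so at least ⌈9/5⌉ = 2 baristas are needed.
Larsen and Greco alone can cover everything: Mon-PM→Larsen, Tue-AM→Larsen, Tue-PM→Greco, Wed-AM→Larsen, Wed-PM→Larsen, Thu-AM→Greco, Thu-PM→Greco, Fri-AM→Greco, Fri-PM→Larsen.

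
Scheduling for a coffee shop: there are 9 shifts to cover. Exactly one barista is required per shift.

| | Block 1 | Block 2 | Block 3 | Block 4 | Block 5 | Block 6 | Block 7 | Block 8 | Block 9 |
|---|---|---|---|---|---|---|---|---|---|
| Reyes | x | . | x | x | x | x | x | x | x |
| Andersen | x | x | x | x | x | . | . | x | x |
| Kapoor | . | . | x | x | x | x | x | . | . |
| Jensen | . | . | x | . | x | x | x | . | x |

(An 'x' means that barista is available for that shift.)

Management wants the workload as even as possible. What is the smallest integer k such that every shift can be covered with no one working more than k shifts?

With 4 baristas and 9 worker-slots to fill, someone must work at least ⌈9/4⌉ = 3 shifts, so k ≥ 3.
k = 3 works: Block 1→Reyes, Block 2→Andersen, Block 3→Andersen, Block 4→Reyes, Block 5→Kapoor, Block 6→Kapoor, Block 7→Kapoor, Block 8→Reyes, Block 9→Andersen.
Loads: Reyes 3, Andersen 3, Kapoor 3, Jensen 0 — all ≤ 3.

3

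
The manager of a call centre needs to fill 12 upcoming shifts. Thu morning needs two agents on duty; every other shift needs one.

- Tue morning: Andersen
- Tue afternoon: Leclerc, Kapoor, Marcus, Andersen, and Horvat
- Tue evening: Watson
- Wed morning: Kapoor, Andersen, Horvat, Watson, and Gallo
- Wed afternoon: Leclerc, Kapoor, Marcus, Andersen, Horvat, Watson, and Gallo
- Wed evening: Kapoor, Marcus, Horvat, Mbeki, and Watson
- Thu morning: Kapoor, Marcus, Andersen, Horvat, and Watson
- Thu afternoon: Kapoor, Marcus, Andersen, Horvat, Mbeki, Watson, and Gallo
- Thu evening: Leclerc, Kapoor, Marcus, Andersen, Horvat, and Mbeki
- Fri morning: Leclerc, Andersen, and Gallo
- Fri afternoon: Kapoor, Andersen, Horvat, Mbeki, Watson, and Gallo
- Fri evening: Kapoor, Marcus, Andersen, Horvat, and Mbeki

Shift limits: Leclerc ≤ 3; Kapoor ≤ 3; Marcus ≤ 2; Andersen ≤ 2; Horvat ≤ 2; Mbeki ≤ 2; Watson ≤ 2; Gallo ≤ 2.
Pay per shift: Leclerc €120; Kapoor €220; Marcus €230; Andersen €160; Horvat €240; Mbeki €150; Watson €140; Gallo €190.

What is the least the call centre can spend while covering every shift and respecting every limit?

€2080

Tue morning can only be covered by Andersen, so that assignment is forced.
Tue evening can only be covered by Watson, so that assignment is forced.
Picking the cheapest available agent for each shift independently would cost €1790, but that ignores the shift limits.
An optimal schedule: Tue morning→Andersen, Tue afternoon→Leclerc, Tue evening→Watson, Wed morning→Watson, Wed afternoon→Gallo, Wed evening→Mbeki, Thu morning→Andersen+Kapoor, Thu afternoon→Kapoor, Thu evening→Leclerc, Fri morning→Leclerc, Fri afternoon→Gallo, Fri evening→Mbeki.
Total: 160 + 120 + 140 + 140 + 190 + 150 + 160 + 220 + 220 + 120 + 120 + 190 + 150 = €2080.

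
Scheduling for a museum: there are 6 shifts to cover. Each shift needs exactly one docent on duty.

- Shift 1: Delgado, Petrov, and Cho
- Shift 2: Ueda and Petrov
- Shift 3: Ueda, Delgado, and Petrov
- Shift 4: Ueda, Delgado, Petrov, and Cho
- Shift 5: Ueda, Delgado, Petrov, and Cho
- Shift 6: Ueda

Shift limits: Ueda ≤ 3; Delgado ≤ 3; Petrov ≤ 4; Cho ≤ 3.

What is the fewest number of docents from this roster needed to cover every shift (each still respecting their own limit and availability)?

2

6 slots to fill and no one can take more than 4, so at least ⌈6/4⌉ = 2 docents are needed.
Ueda and Delgado alone can cover everything: Shift 1→Delgado, Shift 2→Ueda, Shift 3→Ueda, Shift 4→Delgado, Shift 5→Delgado, Shift 6→Ueda.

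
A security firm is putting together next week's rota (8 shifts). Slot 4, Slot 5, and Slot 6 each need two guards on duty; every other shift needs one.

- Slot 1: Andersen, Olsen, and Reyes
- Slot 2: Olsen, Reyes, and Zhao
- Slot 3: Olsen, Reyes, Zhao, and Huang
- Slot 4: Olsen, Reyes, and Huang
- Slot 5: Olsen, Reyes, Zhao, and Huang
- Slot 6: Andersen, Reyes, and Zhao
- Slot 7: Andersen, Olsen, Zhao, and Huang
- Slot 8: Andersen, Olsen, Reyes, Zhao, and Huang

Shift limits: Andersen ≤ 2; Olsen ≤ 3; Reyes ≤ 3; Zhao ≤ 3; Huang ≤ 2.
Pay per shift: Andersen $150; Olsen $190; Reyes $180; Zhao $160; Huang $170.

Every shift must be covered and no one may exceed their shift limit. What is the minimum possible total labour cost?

$1850

Picking the cheapest available guard for each shift independently would cost $1760, but that ignores the shift limits.
An optimal schedule: Slot 1→Andersen, Slot 2→Zhao, Slot 3→Zhao, Slot 4→Huang+Reyes, Slot 5→Reyes+Olsen, Slot 6→Andersen+Zhao, Slot 7→Huang, Slot 8→Reyes.
Total: 150 + 160 + 160 + 170 + 180 + 180 + 190 + 150 + 160 + 170 + 180 = $1850.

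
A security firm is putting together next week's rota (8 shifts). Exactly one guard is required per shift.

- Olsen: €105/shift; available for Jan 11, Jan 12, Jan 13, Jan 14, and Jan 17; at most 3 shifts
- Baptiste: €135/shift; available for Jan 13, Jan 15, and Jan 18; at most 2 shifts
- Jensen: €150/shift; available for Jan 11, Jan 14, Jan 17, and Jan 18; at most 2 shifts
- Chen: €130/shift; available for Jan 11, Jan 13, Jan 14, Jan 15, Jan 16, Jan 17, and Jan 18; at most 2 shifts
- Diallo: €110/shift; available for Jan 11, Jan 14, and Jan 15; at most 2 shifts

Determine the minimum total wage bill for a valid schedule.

€930

Jan 12 can only be covered by Olsen, so that assignment is forced.
Jan 16 can only be covered by Chen, so that assignment is forced.
Picking the cheapest available guard for each shift independently would cost €895, but that ignores the shift limits.
An optimal schedule: Jan 11→Diallo, Jan 12→Olsen, Jan 13→Olsen, Jan 14→Chen, Jan 15→Diallo, Jan 16→Chen, Jan 17→Olsen, Jan 18→Baptiste.
Total: 110 + 105 + 105 + 130 + 110 + 130 + 105 + 135 = €930.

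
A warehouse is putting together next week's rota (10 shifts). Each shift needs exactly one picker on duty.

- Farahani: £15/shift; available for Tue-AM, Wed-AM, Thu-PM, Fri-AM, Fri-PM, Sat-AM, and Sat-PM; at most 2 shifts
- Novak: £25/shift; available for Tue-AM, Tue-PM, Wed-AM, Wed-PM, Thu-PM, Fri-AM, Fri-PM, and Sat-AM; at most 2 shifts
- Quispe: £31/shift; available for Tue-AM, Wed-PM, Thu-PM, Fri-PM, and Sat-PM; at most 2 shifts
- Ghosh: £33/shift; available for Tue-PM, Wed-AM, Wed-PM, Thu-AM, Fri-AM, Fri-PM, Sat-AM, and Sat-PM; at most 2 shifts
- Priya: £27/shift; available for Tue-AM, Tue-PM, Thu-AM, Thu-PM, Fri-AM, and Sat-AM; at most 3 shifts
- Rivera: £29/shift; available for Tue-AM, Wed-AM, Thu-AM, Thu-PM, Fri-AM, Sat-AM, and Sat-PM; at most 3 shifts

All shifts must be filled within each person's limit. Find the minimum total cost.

£248

Picking the cheapest available picker for each shift independently would cost £182, but that ignores the shift limits.
An optimal schedule: Tue-AM→Priya, Tue-PM→Novak, Wed-AM→Farahani, Wed-PM→Novak, Thu-AM→Priya, Thu-PM→Priya, Fri-AM→Rivera, Fri-PM→Farahani, Sat-AM→Rivera, Sat-PM→Rivera.
Total: 27 + 25 + 15 + 25 + 27 + 27 + 29 + 15 + 29 + 29 = £248.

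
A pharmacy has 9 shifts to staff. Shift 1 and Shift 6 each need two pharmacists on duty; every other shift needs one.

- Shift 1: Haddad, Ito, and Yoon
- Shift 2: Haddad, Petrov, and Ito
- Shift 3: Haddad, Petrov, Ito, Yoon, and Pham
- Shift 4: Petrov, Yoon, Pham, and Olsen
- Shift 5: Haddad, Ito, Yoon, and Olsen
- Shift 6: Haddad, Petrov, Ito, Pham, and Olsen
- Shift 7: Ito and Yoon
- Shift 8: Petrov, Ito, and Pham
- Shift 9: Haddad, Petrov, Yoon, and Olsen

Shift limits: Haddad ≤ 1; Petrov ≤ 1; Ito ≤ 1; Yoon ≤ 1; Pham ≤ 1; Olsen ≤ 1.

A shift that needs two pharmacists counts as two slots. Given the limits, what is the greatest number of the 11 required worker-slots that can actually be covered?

Total capacity across all pharmacists is 1+1+1+1+1+1 = 6, and 11 slots are needed, so at most 6 can be filled.
An assignment achieving 6: Shift 1→Haddad+Yoon, Shift 2→Petrov, Shift 4→Olsen, Shift 7→Ito, Shift 8→Pham.
Loads: Haddad 1/1, Petrov 1/1, Ito 1/1, Yoon 1/1, Pham 1/1, Olsen 1/1.

6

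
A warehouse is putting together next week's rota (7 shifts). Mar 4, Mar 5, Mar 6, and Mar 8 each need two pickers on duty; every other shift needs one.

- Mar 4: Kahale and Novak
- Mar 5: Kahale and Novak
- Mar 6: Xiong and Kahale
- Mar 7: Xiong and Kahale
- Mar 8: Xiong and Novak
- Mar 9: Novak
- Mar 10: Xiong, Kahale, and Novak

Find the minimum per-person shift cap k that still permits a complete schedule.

4

With 3 pickers and 11 worker-slots to fill, someone must work at least ⌈11/3⌉ = 4 shifts, so k ≥ 4.
k = 4 works: Mar 4→Kahale+Novak, Mar 5→Kahale+Novak, Mar 6→Xiong+Kahale, Mar 7→Xiong, Mar 8→Xiong+Novak, Mar 9→Novak, Mar 10→Xiong.
Loads: Xiong 4, Kahale 3, Novak 4 — all ≤ 4.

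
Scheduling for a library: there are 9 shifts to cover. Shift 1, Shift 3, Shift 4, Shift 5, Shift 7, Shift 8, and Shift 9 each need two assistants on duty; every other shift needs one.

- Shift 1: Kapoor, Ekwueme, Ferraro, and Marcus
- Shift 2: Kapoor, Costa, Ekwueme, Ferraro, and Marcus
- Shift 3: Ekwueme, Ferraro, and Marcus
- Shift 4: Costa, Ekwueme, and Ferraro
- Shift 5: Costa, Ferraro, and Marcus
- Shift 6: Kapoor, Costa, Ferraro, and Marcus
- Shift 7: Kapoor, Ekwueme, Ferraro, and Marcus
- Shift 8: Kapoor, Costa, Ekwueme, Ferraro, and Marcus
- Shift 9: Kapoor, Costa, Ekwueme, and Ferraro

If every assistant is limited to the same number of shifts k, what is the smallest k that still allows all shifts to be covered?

With 5 assistants and 16 worker-slots to fill, someone must work at least ⌈16/5⌉ = 4 shifts, so k ≥ 4.
k = 4 works: Shift 1→Kapoor+Ekwueme, Shift 2→Kapoor, Shift 3→Ekwueme+Ferraro, Shift 4→Costa+Ekwueme, Shift 5→Costa+Ferraro, Shift 6→Kapoor, Shift 7→Kapoor+Ekwueme, Shift 8→Costa+Ferraro, Shift 9→Costa+Ferraro.
Loads: Kapoor 4, Costa 4, Ekwueme 4, Ferraro 4, Marcus 0 — all ≤ 4.

4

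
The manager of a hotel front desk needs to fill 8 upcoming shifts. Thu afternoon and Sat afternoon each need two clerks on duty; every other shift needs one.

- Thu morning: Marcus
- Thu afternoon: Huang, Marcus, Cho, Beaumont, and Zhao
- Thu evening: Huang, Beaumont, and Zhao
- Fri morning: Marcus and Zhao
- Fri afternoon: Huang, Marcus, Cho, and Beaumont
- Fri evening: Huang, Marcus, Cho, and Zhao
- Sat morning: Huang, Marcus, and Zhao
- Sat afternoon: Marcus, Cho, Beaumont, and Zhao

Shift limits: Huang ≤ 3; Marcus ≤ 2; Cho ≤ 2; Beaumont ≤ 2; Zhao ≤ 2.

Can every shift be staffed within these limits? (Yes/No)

Thu morning can only be covered by Marcus, so that assignment is forced.
One valid schedule: Thu morning→Marcus, Thu afternoon→Beaumont+Zhao, Thu evening→Huang, Fri morning→Marcus, Fri afternoon→Huang, Fri evening→Cho, Sat morning→Huang, Sat afternoon→Cho+Beaumont.
Loads: Huang 3/3, Marcus 2/2, Cho 2/2, Beaumont 2/2, Zhao 1/2 — all within limits.

Yes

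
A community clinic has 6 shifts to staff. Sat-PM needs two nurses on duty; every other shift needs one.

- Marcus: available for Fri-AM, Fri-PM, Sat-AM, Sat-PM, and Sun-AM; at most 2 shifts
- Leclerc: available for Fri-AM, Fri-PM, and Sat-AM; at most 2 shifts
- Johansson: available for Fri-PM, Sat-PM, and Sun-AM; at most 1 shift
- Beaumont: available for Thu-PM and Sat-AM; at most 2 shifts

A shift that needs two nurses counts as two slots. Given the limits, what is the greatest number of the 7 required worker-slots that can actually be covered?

Total capacity across all nurses is 2+2+1+2 = 7, and 7 slots are needed, so at most 7 can be filled.
An assignment achieving 7: Thu-PM→Beaumont, Fri-AM→Leclerc, Fri-PM→Leclerc, Sat-AM→Beaumont, Sat-PM→Marcus+Johansson, Sun-AM→Marcus.
Loads: Marcus 2/2, Leclerc 2/2, Johansson 1/1, Beaumont 2/2.

7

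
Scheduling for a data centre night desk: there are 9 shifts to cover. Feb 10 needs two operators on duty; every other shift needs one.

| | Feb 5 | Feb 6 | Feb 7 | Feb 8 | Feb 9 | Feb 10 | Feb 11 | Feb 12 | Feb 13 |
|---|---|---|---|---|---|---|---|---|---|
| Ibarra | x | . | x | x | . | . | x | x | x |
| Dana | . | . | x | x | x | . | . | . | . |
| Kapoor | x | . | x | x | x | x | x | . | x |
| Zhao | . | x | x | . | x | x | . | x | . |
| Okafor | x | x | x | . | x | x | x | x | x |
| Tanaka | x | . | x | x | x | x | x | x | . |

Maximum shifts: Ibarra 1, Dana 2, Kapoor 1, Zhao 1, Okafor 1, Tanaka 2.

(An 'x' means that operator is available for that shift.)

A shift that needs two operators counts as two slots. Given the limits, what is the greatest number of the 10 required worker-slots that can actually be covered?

8

Total capacity across all operators is 1+2+1+1+1+2 = 8, and 10 slots are needed, so at most 8 can be filled.
An assignment achieving 8: Feb 5→Kapoor, Feb 6→Zhao, Feb 8→Dana, Feb 9→Dana, Feb 10→Okafor+Tanaka, Feb 11→Tanaka, Feb 13→Ibarra.
Loads: Ibarra 1/1, Dana 2/2, Kapoor 1/1, Zhao 1/1, Okafor 1/1, Tanaka 2/2.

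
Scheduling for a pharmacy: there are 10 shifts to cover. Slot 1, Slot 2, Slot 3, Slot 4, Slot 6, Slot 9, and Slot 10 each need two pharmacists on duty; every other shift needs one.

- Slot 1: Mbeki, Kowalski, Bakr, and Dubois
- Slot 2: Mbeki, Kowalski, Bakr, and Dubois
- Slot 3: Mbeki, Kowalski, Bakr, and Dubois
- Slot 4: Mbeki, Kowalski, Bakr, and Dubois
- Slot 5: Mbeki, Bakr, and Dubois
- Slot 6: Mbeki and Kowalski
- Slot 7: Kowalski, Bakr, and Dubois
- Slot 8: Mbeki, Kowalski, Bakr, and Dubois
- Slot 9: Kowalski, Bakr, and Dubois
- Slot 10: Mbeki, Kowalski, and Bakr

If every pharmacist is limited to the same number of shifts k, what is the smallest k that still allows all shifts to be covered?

5

With 4 pharmacists and 17 worker-slots to fill, someone must work at least ⌈17/4⌉ = 5 shifts, so k ≥ 5.
k = 5 works: Slot 1→Mbeki+Kowalski, Slot 2→Bakr+Dubois, Slot 3→Bakr+Dubois, Slot 4→Bakr+Dubois, Slot 5→Mbeki, Slot 6→Mbeki+Kowalski, Slot 7→Kowalski, Slot 8→Mbeki, Slot 9→Kowalski+Bakr, Slot 10→Mbeki+Kowalski.
Loads: Mbeki 5, Kowalski 5, Bakr 4, Dubois 3 — all ≤ 5.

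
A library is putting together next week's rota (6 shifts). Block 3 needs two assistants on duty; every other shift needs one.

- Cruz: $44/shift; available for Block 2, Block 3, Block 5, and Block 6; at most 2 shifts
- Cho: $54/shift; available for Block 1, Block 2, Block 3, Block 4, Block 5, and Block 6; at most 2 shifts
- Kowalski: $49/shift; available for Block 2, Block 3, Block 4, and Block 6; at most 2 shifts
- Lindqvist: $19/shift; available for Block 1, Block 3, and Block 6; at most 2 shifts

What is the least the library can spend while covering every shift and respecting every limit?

$278

Picking the cheapest available assistant for each shift independently would cost $238, but that ignores the shift limits.
An optimal schedule: Block 1→Lindqvist, Block 2→Cruz, Block 3→Kowalski+Cho, Block 4→Kowalski, Block 5→Cruz, Block 6→Lindqvist.
Total: 19 + 44 + 49 + 54 + 49 + 44 + 19 = $278.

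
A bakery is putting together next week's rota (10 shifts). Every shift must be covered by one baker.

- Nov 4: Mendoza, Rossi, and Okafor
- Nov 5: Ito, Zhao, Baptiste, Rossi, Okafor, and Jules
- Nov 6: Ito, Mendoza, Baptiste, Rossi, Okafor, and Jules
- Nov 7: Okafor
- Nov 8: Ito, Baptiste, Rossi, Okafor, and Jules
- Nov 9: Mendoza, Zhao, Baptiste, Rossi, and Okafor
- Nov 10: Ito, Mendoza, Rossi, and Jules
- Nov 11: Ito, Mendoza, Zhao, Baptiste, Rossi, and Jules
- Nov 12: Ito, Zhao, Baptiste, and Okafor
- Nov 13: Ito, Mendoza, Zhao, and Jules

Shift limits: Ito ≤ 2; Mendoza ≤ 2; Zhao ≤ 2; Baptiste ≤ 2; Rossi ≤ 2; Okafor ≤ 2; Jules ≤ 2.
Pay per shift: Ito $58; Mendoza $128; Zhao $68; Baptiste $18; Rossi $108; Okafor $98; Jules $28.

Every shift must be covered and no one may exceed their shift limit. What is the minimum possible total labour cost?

$540

Nov 7 can only be covered by Okafor, so that assignment is forced.
Picking the cheapest available baker for each shift independently would cost $360, but that ignores the shift limits.
An optimal schedule: Nov 4→Okafor, Nov 5→Ito, Nov 6→Ito, Nov 7→Okafor, Nov 8→Baptiste, Nov 9→Zhao, Nov 10→Jules, Nov 11→Zhao, Nov 12→Baptiste, Nov 13→Jules.
Total: 98 + 58 + 58 + 98 + 18 + 68 + 28 + 68 + 18 + 28 = $540.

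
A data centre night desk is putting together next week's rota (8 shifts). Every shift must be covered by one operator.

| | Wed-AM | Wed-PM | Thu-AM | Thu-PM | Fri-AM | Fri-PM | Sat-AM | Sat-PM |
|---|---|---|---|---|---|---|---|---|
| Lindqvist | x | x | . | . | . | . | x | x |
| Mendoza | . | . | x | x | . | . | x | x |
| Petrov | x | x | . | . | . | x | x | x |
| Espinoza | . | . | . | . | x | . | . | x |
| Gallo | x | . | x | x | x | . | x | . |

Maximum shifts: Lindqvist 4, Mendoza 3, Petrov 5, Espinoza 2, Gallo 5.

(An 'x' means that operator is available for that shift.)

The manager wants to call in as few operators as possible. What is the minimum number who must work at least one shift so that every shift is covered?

8 slots to fill and no one can take more than 5, so at least ⌈8/5⌉ = 2 operators are needed.
Petrov and Gallo alone can cover everything: Wed-AM→Petrov, Wed-PM→Petrov, Thu-AM→Gallo, Thu-PM→Gallo, Fri-AM→Gallo, Fri-PM→Petrov, Sat-AM→Petrov, Sat-PM→Petrov.

2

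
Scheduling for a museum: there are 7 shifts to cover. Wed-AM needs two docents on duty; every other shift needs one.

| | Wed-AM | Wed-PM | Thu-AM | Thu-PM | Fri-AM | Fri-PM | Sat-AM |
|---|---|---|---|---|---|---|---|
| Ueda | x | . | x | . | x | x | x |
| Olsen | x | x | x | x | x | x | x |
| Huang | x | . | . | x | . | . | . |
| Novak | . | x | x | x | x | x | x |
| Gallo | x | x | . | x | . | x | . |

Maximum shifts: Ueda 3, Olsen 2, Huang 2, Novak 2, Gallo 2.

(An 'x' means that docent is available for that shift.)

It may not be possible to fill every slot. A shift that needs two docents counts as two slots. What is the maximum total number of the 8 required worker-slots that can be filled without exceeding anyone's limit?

8

Total capacity across all docents is 3+2+2+2+2 = 11, and 8 slots are needed, so at most 8 can be filled.
An assignment achieving 8: Wed-AM→Olsen+Huang, Wed-PM→Olsen, Thu-AM→Ueda, Thu-PM→Huang, Fri-AM→Ueda, Fri-PM→Novak, Sat-AM→Ueda.
Loads: Ueda 3/3, Olsen 2/2, Huang 2/2, Novak 1/2, Gallo 0/2.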